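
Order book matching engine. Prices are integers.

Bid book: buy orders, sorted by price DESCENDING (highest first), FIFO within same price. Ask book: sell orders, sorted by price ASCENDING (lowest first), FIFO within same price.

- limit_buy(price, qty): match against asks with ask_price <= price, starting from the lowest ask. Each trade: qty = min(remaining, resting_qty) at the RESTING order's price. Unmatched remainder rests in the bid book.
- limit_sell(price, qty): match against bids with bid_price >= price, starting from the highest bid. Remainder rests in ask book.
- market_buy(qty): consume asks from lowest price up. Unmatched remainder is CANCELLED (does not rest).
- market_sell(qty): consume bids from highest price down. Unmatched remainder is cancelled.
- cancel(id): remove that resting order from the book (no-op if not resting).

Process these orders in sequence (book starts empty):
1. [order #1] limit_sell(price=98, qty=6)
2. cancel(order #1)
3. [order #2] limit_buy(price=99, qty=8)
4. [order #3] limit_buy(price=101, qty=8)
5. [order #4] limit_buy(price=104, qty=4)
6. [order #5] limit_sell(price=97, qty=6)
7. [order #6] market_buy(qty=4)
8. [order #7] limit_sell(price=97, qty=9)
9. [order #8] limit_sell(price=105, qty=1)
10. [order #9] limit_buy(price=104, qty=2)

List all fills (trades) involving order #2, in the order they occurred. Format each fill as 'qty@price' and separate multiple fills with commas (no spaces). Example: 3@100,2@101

Answer: 3@99

Derivation:
After op 1 [order #1] limit_sell(price=98, qty=6): fills=none; bids=[-] asks=[#1:6@98]
After op 2 cancel(order #1): fills=none; bids=[-] asks=[-]
After op 3 [order #2] limit_buy(price=99, qty=8): fills=none; bids=[#2:8@99] asks=[-]
After op 4 [order #3] limit_buy(price=101, qty=8): fills=none; bids=[#3:8@101 #2:8@99] asks=[-]
After op 5 [order #4] limit_buy(price=104, qty=4): fills=none; bids=[#4:4@104 #3:8@101 #2:8@99] asks=[-]
After op 6 [order #5] limit_sell(price=97, qty=6): fills=#4x#5:4@104 #3x#5:2@101; bids=[#3:6@101 #2:8@99] asks=[-]
After op 7 [order #6] market_buy(qty=4): fills=none; bids=[#3:6@101 #2:8@99] asks=[-]
After op 8 [order #7] limit_sell(price=97, qty=9): fills=#3x#7:6@101 #2x#7:3@99; bids=[#2:5@99] asks=[-]
After op 9 [order #8] limit_sell(price=105, qty=1): fills=none; bids=[#2:5@99] asks=[#8:1@105]
After op 10 [order #9] limit_buy(price=104, qty=2): fills=none; bids=[#9:2@104 #2:5@99] asks=[#8:1@105]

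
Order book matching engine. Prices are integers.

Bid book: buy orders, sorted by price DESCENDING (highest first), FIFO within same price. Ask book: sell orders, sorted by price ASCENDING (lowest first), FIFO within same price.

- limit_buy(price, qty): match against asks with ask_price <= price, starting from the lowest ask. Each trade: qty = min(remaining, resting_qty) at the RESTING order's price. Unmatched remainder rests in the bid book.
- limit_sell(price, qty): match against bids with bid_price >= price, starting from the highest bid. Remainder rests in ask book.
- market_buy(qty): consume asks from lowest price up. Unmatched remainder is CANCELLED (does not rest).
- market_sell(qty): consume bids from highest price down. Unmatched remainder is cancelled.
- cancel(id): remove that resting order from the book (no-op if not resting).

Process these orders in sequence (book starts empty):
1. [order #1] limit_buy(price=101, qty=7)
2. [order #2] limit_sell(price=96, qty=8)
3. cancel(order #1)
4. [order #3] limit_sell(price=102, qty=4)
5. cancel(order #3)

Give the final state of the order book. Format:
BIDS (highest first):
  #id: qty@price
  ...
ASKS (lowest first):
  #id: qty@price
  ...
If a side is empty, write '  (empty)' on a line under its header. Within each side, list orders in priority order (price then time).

After op 1 [order #1] limit_buy(price=101, qty=7): fills=none; bids=[#1:7@101] asks=[-]
After op 2 [order #2] limit_sell(price=96, qty=8): fills=#1x#2:7@101; bids=[-] asks=[#2:1@96]
After op 3 cancel(order #1): fills=none; bids=[-] asks=[#2:1@96]
After op 4 [order #3] limit_sell(price=102, qty=4): fills=none; bids=[-] asks=[#2:1@96 #3:4@102]
After op 5 cancel(order #3): fills=none; bids=[-] asks=[#2:1@96]

Answer: BIDS (highest first):
  (empty)
ASKS (lowest first):
  #2: 1@96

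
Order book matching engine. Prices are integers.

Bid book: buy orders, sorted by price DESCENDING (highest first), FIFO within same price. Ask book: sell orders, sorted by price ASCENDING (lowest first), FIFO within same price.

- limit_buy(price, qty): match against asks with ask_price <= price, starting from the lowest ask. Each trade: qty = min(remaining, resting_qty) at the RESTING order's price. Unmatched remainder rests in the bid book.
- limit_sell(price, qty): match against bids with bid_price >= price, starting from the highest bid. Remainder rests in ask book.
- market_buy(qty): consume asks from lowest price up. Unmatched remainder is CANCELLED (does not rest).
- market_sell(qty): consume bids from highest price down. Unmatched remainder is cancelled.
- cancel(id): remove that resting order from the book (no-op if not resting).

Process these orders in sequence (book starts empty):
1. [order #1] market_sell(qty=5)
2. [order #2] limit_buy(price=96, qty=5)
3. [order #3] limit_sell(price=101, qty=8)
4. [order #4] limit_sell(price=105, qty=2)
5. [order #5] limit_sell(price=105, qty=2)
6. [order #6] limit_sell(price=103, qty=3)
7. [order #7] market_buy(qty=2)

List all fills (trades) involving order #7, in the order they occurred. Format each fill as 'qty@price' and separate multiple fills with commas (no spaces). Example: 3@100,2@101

Answer: 2@101

Derivation:
After op 1 [order #1] market_sell(qty=5): fills=none; bids=[-] asks=[-]
After op 2 [order #2] limit_buy(price=96, qty=5): fills=none; bids=[#2:5@96] asks=[-]
After op 3 [order #3] limit_sell(price=101, qty=8): fills=none; bids=[#2:5@96] asks=[#3:8@101]
After op 4 [order #4] limit_sell(price=105, qty=2): fills=none; bids=[#2:5@96] asks=[#3:8@101 #4:2@105]
After op 5 [order #5] limit_sell(price=105, qty=2): fills=none; bids=[#2:5@96] asks=[#3:8@101 #4:2@105 #5:2@105]
After op 6 [order #6] limit_sell(price=103, qty=3): fills=none; bids=[#2:5@96] asks=[#3:8@101 #6:3@103 #4:2@105 #5:2@105]
After op 7 [order #7] market_buy(qty=2): fills=#7x#3:2@101; bids=[#2:5@96] asks=[#3:6@101 #6:3@103 #4:2@105 #5:2@105]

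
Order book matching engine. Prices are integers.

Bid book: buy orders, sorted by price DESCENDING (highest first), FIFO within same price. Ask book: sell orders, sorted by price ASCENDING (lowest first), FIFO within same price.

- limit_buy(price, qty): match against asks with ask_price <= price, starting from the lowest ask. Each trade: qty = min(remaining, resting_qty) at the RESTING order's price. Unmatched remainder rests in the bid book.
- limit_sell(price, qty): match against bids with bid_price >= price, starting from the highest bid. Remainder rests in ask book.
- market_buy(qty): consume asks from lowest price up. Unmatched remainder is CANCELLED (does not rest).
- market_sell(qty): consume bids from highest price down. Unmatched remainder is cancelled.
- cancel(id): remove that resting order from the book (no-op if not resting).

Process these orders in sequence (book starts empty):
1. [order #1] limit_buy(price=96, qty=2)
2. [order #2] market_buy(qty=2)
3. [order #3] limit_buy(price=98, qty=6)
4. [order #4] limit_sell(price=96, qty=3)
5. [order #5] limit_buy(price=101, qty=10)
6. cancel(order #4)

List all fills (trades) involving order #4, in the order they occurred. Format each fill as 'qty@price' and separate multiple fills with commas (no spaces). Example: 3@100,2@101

After op 1 [order #1] limit_buy(price=96, qty=2): fills=none; bids=[#1:2@96] asks=[-]
After op 2 [order #2] market_buy(qty=2): fills=none; bids=[#1:2@96] asks=[-]
After op 3 [order #3] limit_buy(price=98, qty=6): fills=none; bids=[#3:6@98 #1:2@96] asks=[-]
After op 4 [order #4] limit_sell(price=96, qty=3): fills=#3x#4:3@98; bids=[#3:3@98 #1:2@96] asks=[-]
After op 5 [order #5] limit_buy(price=101, qty=10): fills=none; bids=[#5:10@101 #3:3@98 #1:2@96] asks=[-]
After op 6 cancel(order #4): fills=none; bids=[#5:10@101 #3:3@98 #1:2@96] asks=[-]

Answer: 3@98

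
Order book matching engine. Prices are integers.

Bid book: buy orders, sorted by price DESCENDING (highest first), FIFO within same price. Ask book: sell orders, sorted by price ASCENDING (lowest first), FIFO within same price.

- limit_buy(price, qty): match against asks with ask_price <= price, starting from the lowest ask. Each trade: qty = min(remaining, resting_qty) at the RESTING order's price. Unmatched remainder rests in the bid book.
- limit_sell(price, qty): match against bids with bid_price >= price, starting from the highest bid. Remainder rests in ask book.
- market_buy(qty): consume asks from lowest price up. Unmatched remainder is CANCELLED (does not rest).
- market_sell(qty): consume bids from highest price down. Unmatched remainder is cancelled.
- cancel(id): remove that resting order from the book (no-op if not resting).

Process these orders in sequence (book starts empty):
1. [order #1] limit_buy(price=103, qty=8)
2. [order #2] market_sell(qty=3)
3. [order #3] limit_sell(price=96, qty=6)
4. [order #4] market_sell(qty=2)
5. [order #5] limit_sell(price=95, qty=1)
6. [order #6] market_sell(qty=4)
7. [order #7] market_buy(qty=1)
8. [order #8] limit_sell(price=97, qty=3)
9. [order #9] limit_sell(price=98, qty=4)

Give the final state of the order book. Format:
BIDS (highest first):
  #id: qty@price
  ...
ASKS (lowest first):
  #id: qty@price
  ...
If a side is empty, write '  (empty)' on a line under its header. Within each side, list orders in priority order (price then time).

Answer: BIDS (highest first):
  (empty)
ASKS (lowest first):
  #3: 1@96
  #8: 3@97
  #9: 4@98

Derivation:
After op 1 [order #1] limit_buy(price=103, qty=8): fills=none; bids=[#1:8@103] asks=[-]
After op 2 [order #2] market_sell(qty=3): fills=#1x#2:3@103; bids=[#1:5@103] asks=[-]
After op 3 [order #3] limit_sell(price=96, qty=6): fills=#1x#3:5@103; bids=[-] asks=[#3:1@96]
After op 4 [order #4] market_sell(qty=2): fills=none; bids=[-] asks=[#3:1@96]
After op 5 [order #5] limit_sell(price=95, qty=1): fills=none; bids=[-] asks=[#5:1@95 #3:1@96]
After op 6 [order #6] market_sell(qty=4): fills=none; bids=[-] asks=[#5:1@95 #3:1@96]
After op 7 [order #7] market_buy(qty=1): fills=#7x#5:1@95; bids=[-] asks=[#3:1@96]
After op 8 [order #8] limit_sell(price=97, qty=3): fills=none; bids=[-] asks=[#3:1@96 #8:3@97]
After op 9 [order #9] limit_sell(price=98, qty=4): fills=none; bids=[-] asks=[#3:1@96 #8:3@97 #9:4@98]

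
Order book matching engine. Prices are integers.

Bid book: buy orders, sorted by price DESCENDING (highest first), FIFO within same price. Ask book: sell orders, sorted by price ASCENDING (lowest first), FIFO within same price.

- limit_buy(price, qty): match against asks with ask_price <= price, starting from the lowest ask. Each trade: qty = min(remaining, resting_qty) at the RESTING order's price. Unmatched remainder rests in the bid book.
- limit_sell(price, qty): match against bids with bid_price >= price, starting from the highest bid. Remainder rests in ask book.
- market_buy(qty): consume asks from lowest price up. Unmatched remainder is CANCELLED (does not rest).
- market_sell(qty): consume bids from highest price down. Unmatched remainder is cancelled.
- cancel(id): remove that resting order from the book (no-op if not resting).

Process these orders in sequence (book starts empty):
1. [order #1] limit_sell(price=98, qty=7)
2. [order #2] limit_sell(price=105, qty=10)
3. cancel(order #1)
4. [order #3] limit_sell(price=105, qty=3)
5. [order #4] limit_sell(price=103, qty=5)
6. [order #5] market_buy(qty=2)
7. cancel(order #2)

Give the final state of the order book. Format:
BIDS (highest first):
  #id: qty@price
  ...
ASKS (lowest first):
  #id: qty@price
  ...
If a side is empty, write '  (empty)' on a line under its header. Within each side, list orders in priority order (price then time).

Answer: BIDS (highest first):
  (empty)
ASKS (lowest first):
  #4: 3@103
  #3: 3@105

Derivation:
After op 1 [order #1] limit_sell(price=98, qty=7): fills=none; bids=[-] asks=[#1:7@98]
After op 2 [order #2] limit_sell(price=105, qty=10): fills=none; bids=[-] asks=[#1:7@98 #2:10@105]
After op 3 cancel(order #1): fills=none; bids=[-] asks=[#2:10@105]
After op 4 [order #3] limit_sell(price=105, qty=3): fills=none; bids=[-] asks=[#2:10@105 #3:3@105]
After op 5 [order #4] limit_sell(price=103, qty=5): fills=none; bids=[-] asks=[#4:5@103 #2:10@105 #3:3@105]
After op 6 [order #5] market_buy(qty=2): fills=#5x#4:2@103; bids=[-] asks=[#4:3@103 #2:10@105 #3:3@105]
After op 7 cancel(order #2): fills=none; bids=[-] asks=[#4:3@103 #3:3@105]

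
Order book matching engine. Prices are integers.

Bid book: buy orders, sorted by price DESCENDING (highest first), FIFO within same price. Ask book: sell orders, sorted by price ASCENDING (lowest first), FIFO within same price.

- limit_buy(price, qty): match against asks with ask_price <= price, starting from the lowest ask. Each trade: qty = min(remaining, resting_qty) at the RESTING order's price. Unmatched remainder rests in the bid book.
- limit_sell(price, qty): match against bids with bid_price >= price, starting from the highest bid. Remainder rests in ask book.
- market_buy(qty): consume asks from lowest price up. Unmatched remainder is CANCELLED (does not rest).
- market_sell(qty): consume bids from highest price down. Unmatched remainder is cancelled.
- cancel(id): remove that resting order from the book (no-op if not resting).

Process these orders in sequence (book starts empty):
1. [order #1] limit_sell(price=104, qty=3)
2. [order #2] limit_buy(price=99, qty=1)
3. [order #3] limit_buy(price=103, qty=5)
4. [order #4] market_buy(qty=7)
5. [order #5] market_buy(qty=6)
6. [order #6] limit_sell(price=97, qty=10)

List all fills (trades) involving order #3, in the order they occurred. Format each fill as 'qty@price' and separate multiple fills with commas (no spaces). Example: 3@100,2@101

After op 1 [order #1] limit_sell(price=104, qty=3): fills=none; bids=[-] asks=[#1:3@104]
After op 2 [order #2] limit_buy(price=99, qty=1): fills=none; bids=[#2:1@99] asks=[#1:3@104]
After op 3 [order #3] limit_buy(price=103, qty=5): fills=none; bids=[#3:5@103 #2:1@99] asks=[#1:3@104]
After op 4 [order #4] market_buy(qty=7): fills=#4x#1:3@104; bids=[#3:5@103 #2:1@99] asks=[-]
After op 5 [order #5] market_buy(qty=6): fills=none; bids=[#3:5@103 #2:1@99] asks=[-]
After op 6 [order #6] limit_sell(price=97, qty=10): fills=#3x#6:5@103 #2x#6:1@99; bids=[-] asks=[#6:4@97]

Answer: 5@103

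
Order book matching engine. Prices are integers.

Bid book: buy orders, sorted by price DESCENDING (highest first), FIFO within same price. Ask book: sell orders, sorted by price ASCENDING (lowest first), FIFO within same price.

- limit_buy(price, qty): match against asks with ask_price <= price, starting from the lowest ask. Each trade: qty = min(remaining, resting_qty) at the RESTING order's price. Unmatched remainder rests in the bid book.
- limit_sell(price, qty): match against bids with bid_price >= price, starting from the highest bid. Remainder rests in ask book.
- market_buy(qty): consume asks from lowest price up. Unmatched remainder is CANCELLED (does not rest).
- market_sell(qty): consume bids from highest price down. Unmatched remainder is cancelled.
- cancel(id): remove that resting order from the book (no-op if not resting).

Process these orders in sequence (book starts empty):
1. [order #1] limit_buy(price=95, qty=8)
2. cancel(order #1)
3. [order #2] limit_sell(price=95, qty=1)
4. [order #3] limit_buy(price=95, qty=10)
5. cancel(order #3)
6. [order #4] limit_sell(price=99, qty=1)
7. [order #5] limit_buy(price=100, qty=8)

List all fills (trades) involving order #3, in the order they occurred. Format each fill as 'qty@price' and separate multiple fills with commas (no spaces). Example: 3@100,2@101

Answer: 1@95

Derivation:
After op 1 [order #1] limit_buy(price=95, qty=8): fills=none; bids=[#1:8@95] asks=[-]
After op 2 cancel(order #1): fills=none; bids=[-] asks=[-]
After op 3 [order #2] limit_sell(price=95, qty=1): fills=none; bids=[-] asks=[#2:1@95]
After op 4 [order #3] limit_buy(price=95, qty=10): fills=#3x#2:1@95; bids=[#3:9@95] asks=[-]
After op 5 cancel(order #3): fills=none; bids=[-] asks=[-]
After op 6 [order #4] limit_sell(price=99, qty=1): fills=none; bids=[-] asks=[#4:1@99]
After op 7 [order #5] limit_buy(price=100, qty=8): fills=#5x#4:1@99; bids=[#5:7@100] asks=[-]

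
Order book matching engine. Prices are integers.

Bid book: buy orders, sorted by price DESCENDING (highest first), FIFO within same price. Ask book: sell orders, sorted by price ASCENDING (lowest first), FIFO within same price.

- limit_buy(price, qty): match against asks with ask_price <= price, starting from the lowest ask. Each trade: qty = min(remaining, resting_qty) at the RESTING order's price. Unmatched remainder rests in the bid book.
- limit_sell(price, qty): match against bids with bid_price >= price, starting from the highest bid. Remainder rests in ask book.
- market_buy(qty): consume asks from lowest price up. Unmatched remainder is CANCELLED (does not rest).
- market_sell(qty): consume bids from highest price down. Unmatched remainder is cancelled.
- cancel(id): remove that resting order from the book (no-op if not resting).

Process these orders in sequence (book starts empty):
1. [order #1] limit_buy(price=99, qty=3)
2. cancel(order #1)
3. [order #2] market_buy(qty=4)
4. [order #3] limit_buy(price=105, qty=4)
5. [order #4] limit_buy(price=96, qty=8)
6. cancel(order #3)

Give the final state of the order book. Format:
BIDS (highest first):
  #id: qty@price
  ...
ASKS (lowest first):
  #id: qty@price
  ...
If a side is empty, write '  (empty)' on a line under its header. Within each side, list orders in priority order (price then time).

After op 1 [order #1] limit_buy(price=99, qty=3): fills=none; bids=[#1:3@99] asks=[-]
After op 2 cancel(order #1): fills=none; bids=[-] asks=[-]
After op 3 [order #2] market_buy(qty=4): fills=none; bids=[-] asks=[-]
After op 4 [order #3] limit_buy(price=105, qty=4): fills=none; bids=[#3:4@105] asks=[-]
After op 5 [order #4] limit_buy(price=96, qty=8): fills=none; bids=[#3:4@105 #4:8@96] asks=[-]
After op 6 cancel(order #3): fills=none; bids=[#4:8@96] asks=[-]

Answer: BIDS (highest first):
  #4: 8@96
ASKS (lowest first):
  (empty)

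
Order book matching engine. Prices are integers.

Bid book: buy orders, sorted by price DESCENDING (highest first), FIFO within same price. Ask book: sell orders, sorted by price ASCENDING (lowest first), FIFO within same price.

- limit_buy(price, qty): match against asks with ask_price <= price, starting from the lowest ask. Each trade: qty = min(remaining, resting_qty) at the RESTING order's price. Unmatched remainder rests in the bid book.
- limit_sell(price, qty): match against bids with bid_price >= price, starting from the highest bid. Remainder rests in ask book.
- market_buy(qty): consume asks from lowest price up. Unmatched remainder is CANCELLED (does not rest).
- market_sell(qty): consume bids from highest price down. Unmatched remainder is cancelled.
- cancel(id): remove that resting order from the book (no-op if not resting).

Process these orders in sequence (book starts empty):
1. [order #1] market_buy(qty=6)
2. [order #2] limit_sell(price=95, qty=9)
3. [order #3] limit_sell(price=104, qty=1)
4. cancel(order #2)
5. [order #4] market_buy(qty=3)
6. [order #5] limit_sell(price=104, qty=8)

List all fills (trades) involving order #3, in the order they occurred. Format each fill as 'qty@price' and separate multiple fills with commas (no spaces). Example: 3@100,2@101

Answer: 1@104

Derivation:
After op 1 [order #1] market_buy(qty=6): fills=none; bids=[-] asks=[-]
After op 2 [order #2] limit_sell(price=95, qty=9): fills=none; bids=[-] asks=[#2:9@95]
After op 3 [order #3] limit_sell(price=104, qty=1): fills=none; bids=[-] asks=[#2:9@95 #3:1@104]
After op 4 cancel(order #2): fills=none; bids=[-] asks=[#3:1@104]
After op 5 [order #4] market_buy(qty=3): fills=#4x#3:1@104; bids=[-] asks=[-]
After op 6 [order #5] limit_sell(price=104, qty=8): fills=none; bids=[-] asks=[#5:8@104]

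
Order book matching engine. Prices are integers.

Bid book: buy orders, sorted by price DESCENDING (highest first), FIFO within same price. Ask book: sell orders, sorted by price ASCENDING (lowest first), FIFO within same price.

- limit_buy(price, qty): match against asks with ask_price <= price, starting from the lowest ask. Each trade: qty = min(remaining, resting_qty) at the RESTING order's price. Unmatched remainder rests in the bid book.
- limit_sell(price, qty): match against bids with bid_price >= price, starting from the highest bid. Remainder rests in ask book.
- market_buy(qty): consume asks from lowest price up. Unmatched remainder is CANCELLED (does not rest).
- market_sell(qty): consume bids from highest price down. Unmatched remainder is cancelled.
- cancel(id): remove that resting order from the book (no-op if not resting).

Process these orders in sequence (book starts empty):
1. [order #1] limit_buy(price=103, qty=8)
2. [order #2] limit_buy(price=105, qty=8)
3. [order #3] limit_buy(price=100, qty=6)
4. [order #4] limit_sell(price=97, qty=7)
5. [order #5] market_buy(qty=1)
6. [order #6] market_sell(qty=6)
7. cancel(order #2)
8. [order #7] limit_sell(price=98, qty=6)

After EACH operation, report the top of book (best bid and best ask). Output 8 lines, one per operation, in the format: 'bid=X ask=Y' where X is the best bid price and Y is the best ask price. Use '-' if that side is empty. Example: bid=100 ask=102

Answer: bid=103 ask=-
bid=105 ask=-
bid=105 ask=-
bid=105 ask=-
bid=105 ask=-
bid=103 ask=-
bid=103 ask=-
bid=100 ask=-

Derivation:
After op 1 [order #1] limit_buy(price=103, qty=8): fills=none; bids=[#1:8@103] asks=[-]
After op 2 [order #2] limit_buy(price=105, qty=8): fills=none; bids=[#2:8@105 #1:8@103] asks=[-]
After op 3 [order #3] limit_buy(price=100, qty=6): fills=none; bids=[#2:8@105 #1:8@103 #3:6@100] asks=[-]
After op 4 [order #4] limit_sell(price=97, qty=7): fills=#2x#4:7@105; bids=[#2:1@105 #1:8@103 #3:6@100] asks=[-]
After op 5 [order #5] market_buy(qty=1): fills=none; bids=[#2:1@105 #1:8@103 #3:6@100] asks=[-]
After op 6 [order #6] market_sell(qty=6): fills=#2x#6:1@105 #1x#6:5@103; bids=[#1:3@103 #3:6@100] asks=[-]
After op 7 cancel(order #2): fills=none; bids=[#1:3@103 #3:6@100] asks=[-]
After op 8 [order #7] limit_sell(price=98, qty=6): fills=#1x#7:3@103 #3x#7:3@100; bids=[#3:3@100] asks=[-]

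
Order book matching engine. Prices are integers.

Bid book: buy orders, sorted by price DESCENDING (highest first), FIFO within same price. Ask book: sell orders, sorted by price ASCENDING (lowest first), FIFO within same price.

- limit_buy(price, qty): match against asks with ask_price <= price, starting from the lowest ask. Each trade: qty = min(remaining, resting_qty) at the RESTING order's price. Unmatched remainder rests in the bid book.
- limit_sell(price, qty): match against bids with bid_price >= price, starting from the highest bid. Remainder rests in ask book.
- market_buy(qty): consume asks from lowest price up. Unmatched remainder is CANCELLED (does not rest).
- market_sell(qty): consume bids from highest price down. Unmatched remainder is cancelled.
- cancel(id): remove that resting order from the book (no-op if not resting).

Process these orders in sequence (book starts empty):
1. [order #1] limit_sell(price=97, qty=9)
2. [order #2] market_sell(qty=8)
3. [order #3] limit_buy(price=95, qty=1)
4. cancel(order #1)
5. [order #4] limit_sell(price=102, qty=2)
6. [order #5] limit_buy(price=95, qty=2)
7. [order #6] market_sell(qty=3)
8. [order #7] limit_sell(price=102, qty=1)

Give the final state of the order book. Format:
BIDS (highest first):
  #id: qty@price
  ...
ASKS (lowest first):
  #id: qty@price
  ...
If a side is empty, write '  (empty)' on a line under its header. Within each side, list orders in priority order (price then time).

Answer: BIDS (highest first):
  (empty)
ASKS (lowest first):
  #4: 2@102
  #7: 1@102

Derivation:
After op 1 [order #1] limit_sell(price=97, qty=9): fills=none; bids=[-] asks=[#1:9@97]
After op 2 [order #2] market_sell(qty=8): fills=none; bids=[-] asks=[#1:9@97]
After op 3 [order #3] limit_buy(price=95, qty=1): fills=none; bids=[#3:1@95] asks=[#1:9@97]
After op 4 cancel(order #1): fills=none; bids=[#3:1@95] asks=[-]
After op 5 [order #4] limit_sell(price=102, qty=2): fills=none; bids=[#3:1@95] asks=[#4:2@102]
After op 6 [order #5] limit_buy(price=95, qty=2): fills=none; bids=[#3:1@95 #5:2@95] asks=[#4:2@102]
After op 7 [order #6] market_sell(qty=3): fills=#3x#6:1@95 #5x#6:2@95; bids=[-] asks=[#4:2@102]
After op 8 [order #7] limit_sell(price=102, qty=1): fills=none; bids=[-] asks=[#4:2@102 #7:1@102]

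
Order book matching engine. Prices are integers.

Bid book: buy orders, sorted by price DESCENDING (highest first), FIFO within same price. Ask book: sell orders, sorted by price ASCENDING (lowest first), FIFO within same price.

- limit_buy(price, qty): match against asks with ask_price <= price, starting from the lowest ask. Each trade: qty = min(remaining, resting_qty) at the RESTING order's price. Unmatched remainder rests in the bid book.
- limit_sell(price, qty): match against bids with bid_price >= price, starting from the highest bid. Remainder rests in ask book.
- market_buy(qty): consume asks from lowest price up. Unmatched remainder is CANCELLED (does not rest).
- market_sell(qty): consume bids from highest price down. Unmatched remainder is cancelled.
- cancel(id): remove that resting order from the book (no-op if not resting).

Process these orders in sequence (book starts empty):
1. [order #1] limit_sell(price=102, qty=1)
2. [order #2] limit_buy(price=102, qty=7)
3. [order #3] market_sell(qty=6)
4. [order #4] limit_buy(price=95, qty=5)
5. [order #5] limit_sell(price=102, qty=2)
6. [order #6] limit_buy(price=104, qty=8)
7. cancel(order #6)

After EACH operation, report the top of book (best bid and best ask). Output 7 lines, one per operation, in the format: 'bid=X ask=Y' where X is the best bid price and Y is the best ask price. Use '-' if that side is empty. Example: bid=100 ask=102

Answer: bid=- ask=102
bid=102 ask=-
bid=- ask=-
bid=95 ask=-
bid=95 ask=102
bid=104 ask=-
bid=95 ask=-

Derivation:
After op 1 [order #1] limit_sell(price=102, qty=1): fills=none; bids=[-] asks=[#1:1@102]
After op 2 [order #2] limit_buy(price=102, qty=7): fills=#2x#1:1@102; bids=[#2:6@102] asks=[-]
After op 3 [order #3] market_sell(qty=6): fills=#2x#3:6@102; bids=[-] asks=[-]
After op 4 [order #4] limit_buy(price=95, qty=5): fills=none; bids=[#4:5@95] asks=[-]
After op 5 [order #5] limit_sell(price=102, qty=2): fills=none; bids=[#4:5@95] asks=[#5:2@102]
After op 6 [order #6] limit_buy(price=104, qty=8): fills=#6x#5:2@102; bids=[#6:6@104 #4:5@95] asks=[-]
After op 7 cancel(order #6): fills=none; bids=[#4:5@95] asks=[-]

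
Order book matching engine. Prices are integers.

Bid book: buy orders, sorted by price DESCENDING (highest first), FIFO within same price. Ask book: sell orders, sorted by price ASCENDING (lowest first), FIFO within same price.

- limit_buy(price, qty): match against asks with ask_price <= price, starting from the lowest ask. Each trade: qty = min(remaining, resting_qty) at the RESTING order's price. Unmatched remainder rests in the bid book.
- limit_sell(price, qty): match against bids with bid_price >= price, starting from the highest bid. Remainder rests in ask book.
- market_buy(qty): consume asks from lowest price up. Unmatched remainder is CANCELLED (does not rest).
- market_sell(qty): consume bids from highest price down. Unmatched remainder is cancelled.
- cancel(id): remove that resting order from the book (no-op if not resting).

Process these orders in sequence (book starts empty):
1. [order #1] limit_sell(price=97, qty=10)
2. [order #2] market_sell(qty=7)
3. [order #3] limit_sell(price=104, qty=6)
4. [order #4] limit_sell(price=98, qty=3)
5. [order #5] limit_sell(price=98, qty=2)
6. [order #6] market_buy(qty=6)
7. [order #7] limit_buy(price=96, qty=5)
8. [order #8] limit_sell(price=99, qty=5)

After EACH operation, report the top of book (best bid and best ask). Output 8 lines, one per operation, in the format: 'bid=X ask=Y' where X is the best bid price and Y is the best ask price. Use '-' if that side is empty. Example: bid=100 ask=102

After op 1 [order #1] limit_sell(price=97, qty=10): fills=none; bids=[-] asks=[#1:10@97]
After op 2 [order #2] market_sell(qty=7): fills=none; bids=[-] asks=[#1:10@97]
After op 3 [order #3] limit_sell(price=104, qty=6): fills=none; bids=[-] asks=[#1:10@97 #3:6@104]
After op 4 [order #4] limit_sell(price=98, qty=3): fills=none; bids=[-] asks=[#1:10@97 #4:3@98 #3:6@104]
After op 5 [order #5] limit_sell(price=98, qty=2): fills=none; bids=[-] asks=[#1:10@97 #4:3@98 #5:2@98 #3:6@104]
After op 6 [order #6] market_buy(qty=6): fills=#6x#1:6@97; bids=[-] asks=[#1:4@97 #4:3@98 #5:2@98 #3:6@104]
After op 7 [order #7] limit_buy(price=96, qty=5): fills=none; bids=[#7:5@96] asks=[#1:4@97 #4:3@98 #5:2@98 #3:6@104]
After op 8 [order #8] limit_sell(price=99, qty=5): fills=none; bids=[#7:5@96] asks=[#1:4@97 #4:3@98 #5:2@98 #8:5@99 #3:6@104]

Answer: bid=- ask=97
bid=- ask=97
bid=- ask=97
bid=- ask=97
bid=- ask=97
bid=- ask=97
bid=96 ask=97
bid=96 ask=97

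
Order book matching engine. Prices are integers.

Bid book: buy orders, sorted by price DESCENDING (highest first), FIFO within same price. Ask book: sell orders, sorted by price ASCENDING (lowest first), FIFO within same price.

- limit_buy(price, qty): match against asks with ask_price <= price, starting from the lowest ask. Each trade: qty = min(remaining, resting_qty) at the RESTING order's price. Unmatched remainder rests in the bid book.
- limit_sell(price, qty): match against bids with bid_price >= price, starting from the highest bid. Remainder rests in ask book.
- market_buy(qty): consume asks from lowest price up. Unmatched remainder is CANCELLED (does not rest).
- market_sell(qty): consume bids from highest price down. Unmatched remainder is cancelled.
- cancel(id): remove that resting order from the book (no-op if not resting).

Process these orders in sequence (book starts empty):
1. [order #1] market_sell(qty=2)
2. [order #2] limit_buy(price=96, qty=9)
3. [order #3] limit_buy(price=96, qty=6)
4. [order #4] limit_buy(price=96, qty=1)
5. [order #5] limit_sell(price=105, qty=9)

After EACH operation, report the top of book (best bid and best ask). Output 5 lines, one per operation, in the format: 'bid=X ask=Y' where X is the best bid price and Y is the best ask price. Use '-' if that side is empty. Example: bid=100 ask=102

After op 1 [order #1] market_sell(qty=2): fills=none; bids=[-] asks=[-]
After op 2 [order #2] limit_buy(price=96, qty=9): fills=none; bids=[#2:9@96] asks=[-]
After op 3 [order #3] limit_buy(price=96, qty=6): fills=none; bids=[#2:9@96 #3:6@96] asks=[-]
After op 4 [order #4] limit_buy(price=96, qty=1): fills=none; bids=[#2:9@96 #3:6@96 #4:1@96] asks=[-]
After op 5 [order #5] limit_sell(price=105, qty=9): fills=none; bids=[#2:9@96 #3:6@96 #4:1@96] asks=[#5:9@105]

Answer: bid=- ask=-
bid=96 ask=-
bid=96 ask=-
bid=96 ask=-
bid=96 ask=105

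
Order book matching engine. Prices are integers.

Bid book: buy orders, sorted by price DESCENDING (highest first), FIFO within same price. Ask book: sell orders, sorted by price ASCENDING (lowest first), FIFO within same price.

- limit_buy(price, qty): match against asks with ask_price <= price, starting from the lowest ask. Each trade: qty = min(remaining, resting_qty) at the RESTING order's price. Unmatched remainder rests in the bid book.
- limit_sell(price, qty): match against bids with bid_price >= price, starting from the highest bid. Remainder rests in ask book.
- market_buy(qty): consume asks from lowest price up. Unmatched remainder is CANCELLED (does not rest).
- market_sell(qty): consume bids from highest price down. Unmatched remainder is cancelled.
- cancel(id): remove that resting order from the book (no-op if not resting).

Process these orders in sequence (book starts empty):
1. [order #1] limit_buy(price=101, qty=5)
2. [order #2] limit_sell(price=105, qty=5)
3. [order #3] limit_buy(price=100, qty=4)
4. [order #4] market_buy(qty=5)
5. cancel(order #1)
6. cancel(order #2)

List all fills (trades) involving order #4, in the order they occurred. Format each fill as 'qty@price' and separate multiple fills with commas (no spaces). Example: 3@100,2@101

After op 1 [order #1] limit_buy(price=101, qty=5): fills=none; bids=[#1:5@101] asks=[-]
After op 2 [order #2] limit_sell(price=105, qty=5): fills=none; bids=[#1:5@101] asks=[#2:5@105]
After op 3 [order #3] limit_buy(price=100, qty=4): fills=none; bids=[#1:5@101 #3:4@100] asks=[#2:5@105]
After op 4 [order #4] market_buy(qty=5): fills=#4x#2:5@105; bids=[#1:5@101 #3:4@100] asks=[-]
After op 5 cancel(order #1): fills=none; bids=[#3:4@100] asks=[-]
After op 6 cancel(order #2): fills=none; bids=[#3:4@100] asks=[-]

Answer: 5@105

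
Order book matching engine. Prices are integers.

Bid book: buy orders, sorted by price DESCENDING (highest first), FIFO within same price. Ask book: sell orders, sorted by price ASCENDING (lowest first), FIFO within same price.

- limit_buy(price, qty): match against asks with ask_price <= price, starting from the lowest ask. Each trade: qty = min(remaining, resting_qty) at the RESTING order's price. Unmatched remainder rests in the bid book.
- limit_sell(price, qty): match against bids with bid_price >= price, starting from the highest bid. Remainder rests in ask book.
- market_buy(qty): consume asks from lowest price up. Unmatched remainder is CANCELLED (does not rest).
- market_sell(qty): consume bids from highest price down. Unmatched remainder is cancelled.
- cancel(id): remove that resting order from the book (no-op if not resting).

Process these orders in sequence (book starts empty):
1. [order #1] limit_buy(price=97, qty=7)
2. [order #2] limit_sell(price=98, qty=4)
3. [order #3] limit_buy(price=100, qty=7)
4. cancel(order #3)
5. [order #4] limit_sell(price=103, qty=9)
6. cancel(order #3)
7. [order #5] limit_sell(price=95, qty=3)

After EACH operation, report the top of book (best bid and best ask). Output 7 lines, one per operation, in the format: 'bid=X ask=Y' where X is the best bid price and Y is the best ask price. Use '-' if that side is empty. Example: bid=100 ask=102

After op 1 [order #1] limit_buy(price=97, qty=7): fills=none; bids=[#1:7@97] asks=[-]
After op 2 [order #2] limit_sell(price=98, qty=4): fills=none; bids=[#1:7@97] asks=[#2:4@98]
After op 3 [order #3] limit_buy(price=100, qty=7): fills=#3x#2:4@98; bids=[#3:3@100 #1:7@97] asks=[-]
After op 4 cancel(order #3): fills=none; bids=[#1:7@97] asks=[-]
After op 5 [order #4] limit_sell(price=103, qty=9): fills=none; bids=[#1:7@97] asks=[#4:9@103]
After op 6 cancel(order #3): fills=none; bids=[#1:7@97] asks=[#4:9@103]
After op 7 [order #5] limit_sell(price=95, qty=3): fills=#1x#5:3@97; bids=[#1:4@97] asks=[#4:9@103]

Answer: bid=97 ask=-
bid=97 ask=98
bid=100 ask=-
bid=97 ask=-
bid=97 ask=103
bid=97 ask=103
bid=97 ask=103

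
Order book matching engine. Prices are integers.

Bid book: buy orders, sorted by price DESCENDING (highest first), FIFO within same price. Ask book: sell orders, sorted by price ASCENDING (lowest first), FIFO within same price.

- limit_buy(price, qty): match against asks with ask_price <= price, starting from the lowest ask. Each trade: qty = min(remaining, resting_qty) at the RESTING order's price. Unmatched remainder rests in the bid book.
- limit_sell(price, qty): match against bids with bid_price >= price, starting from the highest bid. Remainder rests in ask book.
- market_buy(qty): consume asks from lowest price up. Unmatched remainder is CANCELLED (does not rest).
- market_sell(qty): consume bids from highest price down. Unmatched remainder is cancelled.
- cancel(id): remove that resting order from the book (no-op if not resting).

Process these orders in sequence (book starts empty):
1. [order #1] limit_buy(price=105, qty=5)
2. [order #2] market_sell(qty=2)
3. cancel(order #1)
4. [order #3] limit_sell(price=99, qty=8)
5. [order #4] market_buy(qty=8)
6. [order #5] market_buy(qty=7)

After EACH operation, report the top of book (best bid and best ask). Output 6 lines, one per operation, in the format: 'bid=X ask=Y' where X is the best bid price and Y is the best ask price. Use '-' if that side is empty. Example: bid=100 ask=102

Answer: bid=105 ask=-
bid=105 ask=-
bid=- ask=-
bid=- ask=99
bid=- ask=-
bid=- ask=-

Derivation:
After op 1 [order #1] limit_buy(price=105, qty=5): fills=none; bids=[#1:5@105] asks=[-]
After op 2 [order #2] market_sell(qty=2): fills=#1x#2:2@105; bids=[#1:3@105] asks=[-]
After op 3 cancel(order #1): fills=none; bids=[-] asks=[-]
After op 4 [order #3] limit_sell(price=99, qty=8): fills=none; bids=[-] asks=[#3:8@99]
After op 5 [order #4] market_buy(qty=8): fills=#4x#3:8@99; bids=[-] asks=[-]
After op 6 [order #5] market_buy(qty=7): fills=none; bids=[-] asks=[-]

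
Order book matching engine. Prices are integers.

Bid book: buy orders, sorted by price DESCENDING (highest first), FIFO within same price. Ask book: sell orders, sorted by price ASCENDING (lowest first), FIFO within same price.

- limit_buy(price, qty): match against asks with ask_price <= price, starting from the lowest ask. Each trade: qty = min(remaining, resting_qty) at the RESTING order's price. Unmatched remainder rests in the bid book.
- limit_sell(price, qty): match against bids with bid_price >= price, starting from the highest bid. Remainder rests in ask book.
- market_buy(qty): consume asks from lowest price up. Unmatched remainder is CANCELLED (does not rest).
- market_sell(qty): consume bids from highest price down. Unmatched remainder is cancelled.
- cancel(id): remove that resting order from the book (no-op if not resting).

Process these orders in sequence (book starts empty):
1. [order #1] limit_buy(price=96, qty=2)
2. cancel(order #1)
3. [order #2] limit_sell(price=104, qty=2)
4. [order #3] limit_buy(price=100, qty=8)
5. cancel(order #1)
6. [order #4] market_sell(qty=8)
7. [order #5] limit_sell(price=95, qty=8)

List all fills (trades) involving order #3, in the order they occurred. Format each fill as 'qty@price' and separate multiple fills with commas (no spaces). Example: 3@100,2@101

After op 1 [order #1] limit_buy(price=96, qty=2): fills=none; bids=[#1:2@96] asks=[-]
After op 2 cancel(order #1): fills=none; bids=[-] asks=[-]
After op 3 [order #2] limit_sell(price=104, qty=2): fills=none; bids=[-] asks=[#2:2@104]
After op 4 [order #3] limit_buy(price=100, qty=8): fills=none; bids=[#3:8@100] asks=[#2:2@104]
After op 5 cancel(order #1): fills=none; bids=[#3:8@100] asks=[#2:2@104]
After op 6 [order #4] market_sell(qty=8): fills=#3x#4:8@100; bids=[-] asks=[#2:2@104]
After op 7 [order #5] limit_sell(price=95, qty=8): fills=none; bids=[-] asks=[#5:8@95 #2:2@104]

Answer: 8@100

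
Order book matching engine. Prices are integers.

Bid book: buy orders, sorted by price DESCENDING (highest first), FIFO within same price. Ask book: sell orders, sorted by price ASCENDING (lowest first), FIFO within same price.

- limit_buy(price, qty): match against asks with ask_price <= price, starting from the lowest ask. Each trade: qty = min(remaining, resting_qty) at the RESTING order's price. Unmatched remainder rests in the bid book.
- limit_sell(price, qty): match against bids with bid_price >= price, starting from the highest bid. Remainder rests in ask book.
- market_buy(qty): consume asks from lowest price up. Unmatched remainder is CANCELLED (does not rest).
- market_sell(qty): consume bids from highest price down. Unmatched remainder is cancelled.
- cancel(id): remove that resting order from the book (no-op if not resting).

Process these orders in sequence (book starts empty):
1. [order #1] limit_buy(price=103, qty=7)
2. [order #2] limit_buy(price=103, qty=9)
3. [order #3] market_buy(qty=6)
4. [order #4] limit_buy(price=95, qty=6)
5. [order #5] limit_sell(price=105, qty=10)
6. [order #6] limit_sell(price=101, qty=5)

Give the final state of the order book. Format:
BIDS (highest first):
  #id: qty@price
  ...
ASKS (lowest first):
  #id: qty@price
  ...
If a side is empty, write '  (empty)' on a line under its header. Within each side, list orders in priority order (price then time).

After op 1 [order #1] limit_buy(price=103, qty=7): fills=none; bids=[#1:7@103] asks=[-]
After op 2 [order #2] limit_buy(price=103, qty=9): fills=none; bids=[#1:7@103 #2:9@103] asks=[-]
After op 3 [order #3] market_buy(qty=6): fills=none; bids=[#1:7@103 #2:9@103] asks=[-]
After op 4 [order #4] limit_buy(price=95, qty=6): fills=none; bids=[#1:7@103 #2:9@103 #4:6@95] asks=[-]
After op 5 [order #5] limit_sell(price=105, qty=10): fills=none; bids=[#1:7@103 #2:9@103 #4:6@95] asks=[#5:10@105]
After op 6 [order #6] limit_sell(price=101, qty=5): fills=#1x#6:5@103; bids=[#1:2@103 #2:9@103 #4:6@95] asks=[#5:10@105]

Answer: BIDS (highest first):
  #1: 2@103
  #2: 9@103
  #4: 6@95
ASKS (lowest first):
  #5: 10@105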